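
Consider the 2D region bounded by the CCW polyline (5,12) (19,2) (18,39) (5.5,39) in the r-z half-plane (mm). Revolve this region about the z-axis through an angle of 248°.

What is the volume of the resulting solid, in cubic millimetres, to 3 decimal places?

Volume = 22330.842 mm³

Profile (r,z), 4 vertices: (5,12) (19,2) (18,39) (5.5,39)
edge 0: (5,12)→(19,2)  cross = 5·2 − 19·12 = -218.0000; (r_i+r_j)·cross = 24·-218.0000 = -5232.0000
edge 1: (19,2)→(18,39)  cross = 19·39 − 18·2 = 705.0000; (r_i+r_j)·cross = 37·705.0000 = 26085.0000
edge 2: (18,39)→(5.5,39)  cross = 18·39 − 5.5·39 = 487.5000; (r_i+r_j)·cross = 23.5·487.5000 = 11456.2500
edge 3: (5.5,39)→(5,12)  cross = 5.5·12 − 5·39 = -129.0000; (r_i+r_j)·cross = 10.5·-129.0000 = -1354.5000
Σcross = 845.5000 → A = |Σcross|/2 = 422.7500 mm²
Σ(r_i+r_j)·cross = 30954.7500 → first moment M = |Σ|/6 = 5159.1250
R_c = M/A = 5159.1250/422.7500 = 12.2037 mm
θ = 248° = 4.328417 rad
V = θ·R_c·A = 4.328417·12.2037·422.7500 = 22330.842 mm³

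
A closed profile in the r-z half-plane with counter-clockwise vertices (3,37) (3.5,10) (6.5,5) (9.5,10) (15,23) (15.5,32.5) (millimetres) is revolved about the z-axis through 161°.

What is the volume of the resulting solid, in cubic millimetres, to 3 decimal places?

Volume = 6387.085 mm³

Profile (r,z), 6 vertices: (3,37) (3.5,10) (6.5,5) (9.5,10) (15,23) (15.5,32.5)
edge 0: (3,37)→(3.5,10)  cross = 3·10 − 3.5·37 = -99.5000; (r_i+r_j)·cross = 6.5·-99.5000 = -646.7500
edge 1: (3.5,10)→(6.5,5)  cross = 3.5·5 − 6.5·10 = -47.5000; (r_i+r_j)·cross = 10·-47.5000 = -475.0000
edge 2: (6.5,5)→(9.5,10)  cross = 6.5·10 − 9.5·5 = 17.5000; (r_i+r_j)·cross = 16·17.5000 = 280.0000
edge 3: (9.5,10)→(15,23)  cross = 9.5·23 − 15·10 = 68.5000; (r_i+r_j)·cross = 24.5·68.5000 = 1678.2500
edge 4: (15,23)→(15.5,32.5)  cross = 15·32.5 − 15.5·23 = 131.0000; (r_i+r_j)·cross = 30.5·131.0000 = 3995.5000
edge 5: (15.5,32.5)→(3,37)  cross = 15.5·37 − 3·32.5 = 476.0000; (r_i+r_j)·cross = 18.5·476.0000 = 8806.0000
Σcross = 546.0000 → A = |Σcross|/2 = 273.0000 mm²
Σ(r_i+r_j)·cross = 13638.0000 → first moment M = |Σ|/6 = 2273.0000
R_c = M/A = 2273.0000/273.0000 = 8.3260 mm
θ = 161° = 2.809980 rad
V = θ·R_c·A = 2.809980·8.3260·273.0000 = 6387.085 mm³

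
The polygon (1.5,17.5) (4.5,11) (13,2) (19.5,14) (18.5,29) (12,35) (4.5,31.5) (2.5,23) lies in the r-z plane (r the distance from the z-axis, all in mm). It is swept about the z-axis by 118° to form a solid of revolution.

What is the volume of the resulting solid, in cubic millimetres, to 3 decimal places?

Profile (r,z), 8 vertices: (1.5,17.5) (4.5,11) (13,2) (19.5,14) (18.5,29) (12,35) (4.5,31.5) (2.5,23)
edge 0: (1.5,17.5)→(4.5,11)  cross = 1.5·11 − 4.5·17.5 = -62.2500; (r_i+r_j)·cross = 6·-62.2500 = -373.5000
edge 1: (4.5,11)→(13,2)  cross = 4.5·2 − 13·11 = -134.0000; (r_i+r_j)·cross = 17.5·-134.0000 = -2345.0000
edge 2: (13,2)→(19.5,14)  cross = 13·14 − 19.5·2 = 143.0000; (r_i+r_j)·cross = 32.5·143.0000 = 4647.5000
edge 3: (19.5,14)→(18.5,29)  cross = 19.5·29 − 18.5·14 = 306.5000; (r_i+r_j)·cross = 38·306.5000 = 11647.0000
edge 4: (18.5,29)→(12,35)  cross = 18.5·35 − 12·29 = 299.5000; (r_i+r_j)·cross = 30.5·299.5000 = 9134.7500
edge 5: (12,35)→(4.5,31.5)  cross = 12·31.5 − 4.5·35 = 220.5000; (r_i+r_j)·cross = 16.5·220.5000 = 3638.2500
edge 6: (4.5,31.5)→(2.5,23)  cross = 4.5·23 − 2.5·31.5 = 24.7500; (r_i+r_j)·cross = 7·24.7500 = 173.2500
edge 7: (2.5,23)→(1.5,17.5)  cross = 2.5·17.5 − 1.5·23 = 9.2500; (r_i+r_j)·cross = 4·9.2500 = 37.0000
Σcross = 807.2500 → A = |Σcross|/2 = 403.6250 mm²
Σ(r_i+r_j)·cross = 26559.2500 → first moment M = |Σ|/6 = 4426.5417
R_c = M/A = 4426.5417/403.6250 = 10.9670 mm
θ = 118° = 2.059489 rad
V = θ·R_c·A = 2.059489·10.9670·403.6250 = 9116.412 mm³

Volume = 9116.412 mm³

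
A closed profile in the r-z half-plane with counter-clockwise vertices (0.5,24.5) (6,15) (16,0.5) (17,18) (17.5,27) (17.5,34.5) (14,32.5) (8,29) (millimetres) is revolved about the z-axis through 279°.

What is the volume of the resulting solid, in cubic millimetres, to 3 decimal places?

Volume = 16329.256 mm³

Profile (r,z), 8 vertices: (0.5,24.5) (6,15) (16,0.5) (17,18) (17.5,27) (17.5,34.5) (14,32.5) (8,29)
edge 0: (0.5,24.5)→(6,15)  cross = 0.5·15 − 6·24.5 = -139.5000; (r_i+r_j)·cross = 6.5·-139.5000 = -906.7500
edge 1: (6,15)→(16,0.5)  cross = 6·0.5 − 16·15 = -237.0000; (r_i+r_j)·cross = 22·-237.0000 = -5214.0000
edge 2: (16,0.5)→(17,18)  cross = 16·18 − 17·0.5 = 279.5000; (r_i+r_j)·cross = 33·279.5000 = 9223.5000
edge 3: (17,18)→(17.5,27)  cross = 17·27 − 17.5·18 = 144.0000; (r_i+r_j)·cross = 34.5·144.0000 = 4968.0000
edge 4: (17.5,27)→(17.5,34.5)  cross = 17.5·34.5 − 17.5·27 = 131.2500; (r_i+r_j)·cross = 35·131.2500 = 4593.7500
edge 5: (17.5,34.5)→(14,32.5)  cross = 17.5·32.5 − 14·34.5 = 85.7500; (r_i+r_j)·cross = 31.5·85.7500 = 2701.1250
edge 6: (14,32.5)→(8,29)  cross = 14·29 − 8·32.5 = 146.0000; (r_i+r_j)·cross = 22·146.0000 = 3212.0000
edge 7: (8,29)→(0.5,24.5)  cross = 8·24.5 − 0.5·29 = 181.5000; (r_i+r_j)·cross = 8.5·181.5000 = 1542.7500
Σcross = 591.5000 → A = |Σcross|/2 = 295.7500 mm²
Σ(r_i+r_j)·cross = 20120.3750 → first moment M = |Σ|/6 = 3353.3958
R_c = M/A = 3353.3958/295.7500 = 11.3386 mm
θ = 279° = 4.869469 rad
V = θ·R_c·A = 4.869469·11.3386·295.7500 = 16329.256 mm³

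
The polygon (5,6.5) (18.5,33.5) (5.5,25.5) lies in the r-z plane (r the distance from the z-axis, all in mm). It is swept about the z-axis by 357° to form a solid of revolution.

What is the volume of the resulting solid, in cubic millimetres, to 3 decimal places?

Profile (r,z), 3 vertices: (5,6.5) (18.5,33.5) (5.5,25.5)
edge 0: (5,6.5)→(18.5,33.5)  cross = 5·33.5 − 18.5·6.5 = 47.2500; (r_i+r_j)·cross = 23.5·47.2500 = 1110.3750
edge 1: (18.5,33.5)→(5.5,25.5)  cross = 18.5·25.5 − 5.5·33.5 = 287.5000; (r_i+r_j)·cross = 24·287.5000 = 6900.0000
edge 2: (5.5,25.5)→(5,6.5)  cross = 5.5·6.5 − 5·25.5 = -91.7500; (r_i+r_j)·cross = 10.5·-91.7500 = -963.3750
Σcross = 243.0000 → A = |Σcross|/2 = 121.5000 mm²
Σ(r_i+r_j)·cross = 7047.0000 → first moment M = |Σ|/6 = 1174.5000
R_c = M/A = 1174.5000/121.5000 = 9.6667 mm
θ = 357° = 6.230825 rad
V = θ·R_c·A = 6.230825·9.6667·121.5000 = 7318.104 mm³

Volume = 7318.104 mm³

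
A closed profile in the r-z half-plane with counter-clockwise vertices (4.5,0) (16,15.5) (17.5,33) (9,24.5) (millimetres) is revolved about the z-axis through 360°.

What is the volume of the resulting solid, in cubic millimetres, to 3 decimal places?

Volume = 12601.975 mm³

Profile (r,z), 4 vertices: (4.5,0) (16,15.5) (17.5,33) (9,24.5)
edge 0: (4.5,0)→(16,15.5)  cross = 4.5·15.5 − 16·0 = 69.7500; (r_i+r_j)·cross = 20.5·69.7500 = 1429.8750
edge 1: (16,15.5)→(17.5,33)  cross = 16·33 − 17.5·15.5 = 256.7500; (r_i+r_j)·cross = 33.5·256.7500 = 8601.1250
edge 2: (17.5,33)→(9,24.5)  cross = 17.5·24.5 − 9·33 = 131.7500; (r_i+r_j)·cross = 26.5·131.7500 = 3491.3750
edge 3: (9,24.5)→(4.5,0)  cross = 9·0 − 4.5·24.5 = -110.2500; (r_i+r_j)·cross = 13.5·-110.2500 = -1488.3750
Σcross = 348.0000 → A = |Σcross|/2 = 174.0000 mm²
Σ(r_i+r_j)·cross = 12034.0000 → first moment M = |Σ|/6 = 2005.6667
R_c = M/A = 2005.6667/174.0000 = 11.5268 mm
θ = 360° = 6.283185 rad
V = θ·R_c·A = 6.283185·11.5268·174.0000 = 12601.975 mm³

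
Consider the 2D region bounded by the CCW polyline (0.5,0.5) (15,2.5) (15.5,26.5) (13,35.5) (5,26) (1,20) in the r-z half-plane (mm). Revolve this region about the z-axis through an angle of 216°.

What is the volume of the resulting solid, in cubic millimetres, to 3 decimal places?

Volume = 12583.728 mm³

Profile (r,z), 6 vertices: (0.5,0.5) (15,2.5) (15.5,26.5) (13,35.5) (5,26) (1,20)
edge 0: (0.5,0.5)→(15,2.5)  cross = 0.5·2.5 − 15·0.5 = -6.2500; (r_i+r_j)·cross = 15.5·-6.2500 = -96.8750
edge 1: (15,2.5)→(15.5,26.5)  cross = 15·26.5 − 15.5·2.5 = 358.7500; (r_i+r_j)·cross = 30.5·358.7500 = 10941.8750
edge 2: (15.5,26.5)→(13,35.5)  cross = 15.5·35.5 − 13·26.5 = 205.7500; (r_i+r_j)·cross = 28.5·205.7500 = 5863.8750
edge 3: (13,35.5)→(5,26)  cross = 13·26 − 5·35.5 = 160.5000; (r_i+r_j)·cross = 18·160.5000 = 2889.0000
edge 4: (5,26)→(1,20)  cross = 5·20 − 1·26 = 74.0000; (r_i+r_j)·cross = 6·74.0000 = 444.0000
edge 5: (1,20)→(0.5,0.5)  cross = 1·0.5 − 0.5·20 = -9.5000; (r_i+r_j)·cross = 1.5·-9.5000 = -14.2500
Σcross = 783.2500 → A = |Σcross|/2 = 391.6250 mm²
Σ(r_i+r_j)·cross = 20027.6250 → first moment M = |Σ|/6 = 3337.9375
R_c = M/A = 3337.9375/391.6250 = 8.5233 mm
θ = 216° = 3.769911 rad
V = θ·R_c·A = 3.769911·8.5233·391.6250 = 12583.728 mm³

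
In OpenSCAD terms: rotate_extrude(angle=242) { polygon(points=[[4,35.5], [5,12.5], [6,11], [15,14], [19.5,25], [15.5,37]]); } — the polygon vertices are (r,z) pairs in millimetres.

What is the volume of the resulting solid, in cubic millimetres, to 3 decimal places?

Volume = 14067.990 mm³

Profile (r,z), 6 vertices: (4,35.5) (5,12.5) (6,11) (15,14) (19.5,25) (15.5,37)
edge 0: (4,35.5)→(5,12.5)  cross = 4·12.5 − 5·35.5 = -127.5000; (r_i+r_j)·cross = 9·-127.5000 = -1147.5000
edge 1: (5,12.5)→(6,11)  cross = 5·11 − 6·12.5 = -20.0000; (r_i+r_j)·cross = 11·-20.0000 = -220.0000
edge 2: (6,11)→(15,14)  cross = 6·14 − 15·11 = -81.0000; (r_i+r_j)·cross = 21·-81.0000 = -1701.0000
edge 3: (15,14)→(19.5,25)  cross = 15·25 − 19.5·14 = 102.0000; (r_i+r_j)·cross = 34.5·102.0000 = 3519.0000
edge 4: (19.5,25)→(15.5,37)  cross = 19.5·37 − 15.5·25 = 334.0000; (r_i+r_j)·cross = 35·334.0000 = 11690.0000
edge 5: (15.5,37)→(4,35.5)  cross = 15.5·35.5 − 4·37 = 402.2500; (r_i+r_j)·cross = 19.5·402.2500 = 7843.8750
Σcross = 609.7500 → A = |Σcross|/2 = 304.8750 mm²
Σ(r_i+r_j)·cross = 19984.3750 → first moment M = |Σ|/6 = 3330.7292
R_c = M/A = 3330.7292/304.8750 = 10.9249 mm
θ = 242° = 4.223697 rad
V = θ·R_c·A = 4.223697·10.9249·304.8750 = 14067.990 mm³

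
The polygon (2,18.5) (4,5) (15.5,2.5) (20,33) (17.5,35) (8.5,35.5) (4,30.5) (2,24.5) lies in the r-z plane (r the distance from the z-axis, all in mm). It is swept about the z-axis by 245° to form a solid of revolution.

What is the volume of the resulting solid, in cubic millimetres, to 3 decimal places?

Volume = 20905.552 mm³

Profile (r,z), 8 vertices: (2,18.5) (4,5) (15.5,2.5) (20,33) (17.5,35) (8.5,35.5) (4,30.5) (2,24.5)
edge 0: (2,18.5)→(4,5)  cross = 2·5 − 4·18.5 = -64.0000; (r_i+r_j)·cross = 6·-64.0000 = -384.0000
edge 1: (4,5)→(15.5,2.5)  cross = 4·2.5 − 15.5·5 = -67.5000; (r_i+r_j)·cross = 19.5·-67.5000 = -1316.2500
edge 2: (15.5,2.5)→(20,33)  cross = 15.5·33 − 20·2.5 = 461.5000; (r_i+r_j)·cross = 35.5·461.5000 = 16383.2500
edge 3: (20,33)→(17.5,35)  cross = 20·35 − 17.5·33 = 122.5000; (r_i+r_j)·cross = 37.5·122.5000 = 4593.7500
edge 4: (17.5,35)→(8.5,35.5)  cross = 17.5·35.5 − 8.5·35 = 323.7500; (r_i+r_j)·cross = 26·323.7500 = 8417.5000
edge 5: (8.5,35.5)→(4,30.5)  cross = 8.5·30.5 − 4·35.5 = 117.2500; (r_i+r_j)·cross = 12.5·117.2500 = 1465.6250
edge 6: (4,30.5)→(2,24.5)  cross = 4·24.5 − 2·30.5 = 37.0000; (r_i+r_j)·cross = 6·37.0000 = 222.0000
edge 7: (2,24.5)→(2,18.5)  cross = 2·18.5 − 2·24.5 = -12.0000; (r_i+r_j)·cross = 4·-12.0000 = -48.0000
Σcross = 918.5000 → A = |Σcross|/2 = 459.2500 mm²
Σ(r_i+r_j)·cross = 29333.8750 → first moment M = |Σ|/6 = 4888.9792
R_c = M/A = 4888.9792/459.2500 = 10.6456 mm
θ = 245° = 4.276057 rad
V = θ·R_c·A = 4.276057·10.6456·459.2500 = 20905.552 mm³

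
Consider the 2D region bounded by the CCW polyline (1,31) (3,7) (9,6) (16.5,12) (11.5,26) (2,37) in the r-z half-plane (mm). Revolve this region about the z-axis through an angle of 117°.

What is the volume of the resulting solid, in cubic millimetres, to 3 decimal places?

Profile (r,z), 6 vertices: (1,31) (3,7) (9,6) (16.5,12) (11.5,26) (2,37)
edge 0: (1,31)→(3,7)  cross = 1·7 − 3·31 = -86.0000; (r_i+r_j)·cross = 4·-86.0000 = -344.0000
edge 1: (3,7)→(9,6)  cross = 3·6 − 9·7 = -45.0000; (r_i+r_j)·cross = 12·-45.0000 = -540.0000
edge 2: (9,6)→(16.5,12)  cross = 9·12 − 16.5·6 = 9.0000; (r_i+r_j)·cross = 25.5·9.0000 = 229.5000
edge 3: (16.5,12)→(11.5,26)  cross = 16.5·26 − 11.5·12 = 291.0000; (r_i+r_j)·cross = 28·291.0000 = 8148.0000
edge 4: (11.5,26)→(2,37)  cross = 11.5·37 − 2·26 = 373.5000; (r_i+r_j)·cross = 13.5·373.5000 = 5042.2500
edge 5: (2,37)→(1,31)  cross = 2·31 − 1·37 = 25.0000; (r_i+r_j)·cross = 3·25.0000 = 75.0000
Σcross = 567.5000 → A = |Σcross|/2 = 283.7500 mm²
Σ(r_i+r_j)·cross = 12610.7500 → first moment M = |Σ|/6 = 2101.7917
R_c = M/A = 2101.7917/283.7500 = 7.4072 mm
θ = 117° = 2.042035 rad
V = θ·R_c·A = 2.042035·7.4072·283.7500 = 4291.933 mm³

Volume = 4291.933 mm³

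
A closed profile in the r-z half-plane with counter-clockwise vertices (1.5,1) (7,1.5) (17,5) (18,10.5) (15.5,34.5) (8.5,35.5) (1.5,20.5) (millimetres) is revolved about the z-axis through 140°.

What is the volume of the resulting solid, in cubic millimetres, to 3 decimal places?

Volume = 10558.500 mm³

Profile (r,z), 7 vertices: (1.5,1) (7,1.5) (17,5) (18,10.5) (15.5,34.5) (8.5,35.5) (1.5,20.5)
edge 0: (1.5,1)→(7,1.5)  cross = 1.5·1.5 − 7·1 = -4.7500; (r_i+r_j)·cross = 8.5·-4.7500 = -40.3750
edge 1: (7,1.5)→(17,5)  cross = 7·5 − 17·1.5 = 9.5000; (r_i+r_j)·cross = 24·9.5000 = 228.0000
edge 2: (17,5)→(18,10.5)  cross = 17·10.5 − 18·5 = 88.5000; (r_i+r_j)·cross = 35·88.5000 = 3097.5000
edge 3: (18,10.5)→(15.5,34.5)  cross = 18·34.5 − 15.5·10.5 = 458.2500; (r_i+r_j)·cross = 33.5·458.2500 = 15351.3750
edge 4: (15.5,34.5)→(8.5,35.5)  cross = 15.5·35.5 − 8.5·34.5 = 257.0000; (r_i+r_j)·cross = 24·257.0000 = 6168.0000
edge 5: (8.5,35.5)→(1.5,20.5)  cross = 8.5·20.5 − 1.5·35.5 = 121.0000; (r_i+r_j)·cross = 10·121.0000 = 1210.0000
edge 6: (1.5,20.5)→(1.5,1)  cross = 1.5·1 − 1.5·20.5 = -29.2500; (r_i+r_j)·cross = 3·-29.2500 = -87.7500
Σcross = 900.2500 → A = |Σcross|/2 = 450.1250 mm²
Σ(r_i+r_j)·cross = 25926.7500 → first moment M = |Σ|/6 = 4321.1250
R_c = M/A = 4321.1250/450.1250 = 9.5998 mm
θ = 140° = 2.443461 rad
V = θ·R_c·A = 2.443461·9.5998·450.1250 = 10558.500 mm³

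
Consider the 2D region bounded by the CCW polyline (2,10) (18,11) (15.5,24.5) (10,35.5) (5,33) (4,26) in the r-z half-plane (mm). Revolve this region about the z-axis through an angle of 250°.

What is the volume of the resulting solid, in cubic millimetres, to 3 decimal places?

Volume = 11550.534 mm³

Profile (r,z), 6 vertices: (2,10) (18,11) (15.5,24.5) (10,35.5) (5,33) (4,26)
edge 0: (2,10)→(18,11)  cross = 2·11 − 18·10 = -158.0000; (r_i+r_j)·cross = 20·-158.0000 = -3160.0000
edge 1: (18,11)→(15.5,24.5)  cross = 18·24.5 − 15.5·11 = 270.5000; (r_i+r_j)·cross = 33.5·270.5000 = 9061.7500
edge 2: (15.5,24.5)→(10,35.5)  cross = 15.5·35.5 − 10·24.5 = 305.2500; (r_i+r_j)·cross = 25.5·305.2500 = 7783.8750
edge 3: (10,35.5)→(5,33)  cross = 10·33 − 5·35.5 = 152.5000; (r_i+r_j)·cross = 15·152.5000 = 2287.5000
edge 4: (5,33)→(4,26)  cross = 5·26 − 4·33 = -2.0000; (r_i+r_j)·cross = 9·-2.0000 = -18.0000
edge 5: (4,26)→(2,10)  cross = 4·10 − 2·26 = -12.0000; (r_i+r_j)·cross = 6·-12.0000 = -72.0000
Σcross = 556.2500 → A = |Σcross|/2 = 278.1250 mm²
Σ(r_i+r_j)·cross = 15883.1250 → first moment M = |Σ|/6 = 2647.1875
R_c = M/A = 2647.1875/278.1250 = 9.5180 mm
θ = 250° = 4.363323 rad
V = θ·R_c·A = 4.363323·9.5180·278.1250 = 11550.534 mm³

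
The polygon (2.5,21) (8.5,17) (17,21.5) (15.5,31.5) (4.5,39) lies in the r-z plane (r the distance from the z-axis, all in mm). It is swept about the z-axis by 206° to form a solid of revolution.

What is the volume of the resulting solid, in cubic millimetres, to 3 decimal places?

Profile (r,z), 5 vertices: (2.5,21) (8.5,17) (17,21.5) (15.5,31.5) (4.5,39)
edge 0: (2.5,21)→(8.5,17)  cross = 2.5·17 − 8.5·21 = -136.0000; (r_i+r_j)·cross = 11·-136.0000 = -1496.0000
edge 1: (8.5,17)→(17,21.5)  cross = 8.5·21.5 − 17·17 = -106.2500; (r_i+r_j)·cross = 25.5·-106.2500 = -2709.3750
edge 2: (17,21.5)→(15.5,31.5)  cross = 17·31.5 − 15.5·21.5 = 202.2500; (r_i+r_j)·cross = 32.5·202.2500 = 6573.1250
edge 3: (15.5,31.5)→(4.5,39)  cross = 15.5·39 − 4.5·31.5 = 462.7500; (r_i+r_j)·cross = 20·462.7500 = 9255.0000
edge 4: (4.5,39)→(2.5,21)  cross = 4.5·21 − 2.5·39 = -3.0000; (r_i+r_j)·cross = 7·-3.0000 = -21.0000
Σcross = 419.7500 → A = |Σcross|/2 = 209.8750 mm²
Σ(r_i+r_j)·cross = 11601.7500 → first moment M = |Σ|/6 = 1933.6250
R_c = M/A = 1933.6250/209.8750 = 9.2132 mm
θ = 206° = 3.595378 rad
V = θ·R_c·A = 3.595378·9.2132·209.8750 = 6952.113 mm³

Volume = 6952.113 mm³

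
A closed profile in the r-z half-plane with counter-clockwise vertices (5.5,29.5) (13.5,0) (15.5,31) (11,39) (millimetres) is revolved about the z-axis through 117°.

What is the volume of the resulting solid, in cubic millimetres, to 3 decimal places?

Profile (r,z), 4 vertices: (5.5,29.5) (13.5,0) (15.5,31) (11,39)
edge 0: (5.5,29.5)→(13.5,0)  cross = 5.5·0 − 13.5·29.5 = -398.2500; (r_i+r_j)·cross = 19·-398.2500 = -7566.7500
edge 1: (13.5,0)→(15.5,31)  cross = 13.5·31 − 15.5·0 = 418.5000; (r_i+r_j)·cross = 29·418.5000 = 12136.5000
edge 2: (15.5,31)→(11,39)  cross = 15.5·39 − 11·31 = 263.5000; (r_i+r_j)·cross = 26.5·263.5000 = 6982.7500
edge 3: (11,39)→(5.5,29.5)  cross = 11·29.5 − 5.5·39 = 110.0000; (r_i+r_j)·cross = 16.5·110.0000 = 1815.0000
Σcross = 393.7500 → A = |Σcross|/2 = 196.8750 mm²
Σ(r_i+r_j)·cross = 13367.5000 → first moment M = |Σ|/6 = 2227.9167
R_c = M/A = 2227.9167/196.8750 = 11.3164 mm
θ = 117° = 2.042035 rad
V = θ·R_c·A = 2.042035·11.3164·196.8750 = 4549.484 mm³

Volume = 4549.484 mm³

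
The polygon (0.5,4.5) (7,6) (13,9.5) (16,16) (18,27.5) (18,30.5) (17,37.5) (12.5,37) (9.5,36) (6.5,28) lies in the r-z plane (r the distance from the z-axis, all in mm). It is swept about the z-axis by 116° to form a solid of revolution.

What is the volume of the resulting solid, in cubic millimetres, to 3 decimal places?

Profile (r,z), 10 vertices: (0.5,4.5) (7,6) (13,9.5) (16,16) (18,27.5) (18,30.5) (17,37.5) (12.5,37) (9.5,36) (6.5,28)
edge 0: (0.5,4.5)→(7,6)  cross = 0.5·6 − 7·4.5 = -28.5000; (r_i+r_j)·cross = 7.5·-28.5000 = -213.7500
edge 1: (7,6)→(13,9.5)  cross = 7·9.5 − 13·6 = -11.5000; (r_i+r_j)·cross = 20·-11.5000 = -230.0000
edge 2: (13,9.5)→(16,16)  cross = 13·16 − 16·9.5 = 56.0000; (r_i+r_j)·cross = 29·56.0000 = 1624.0000
edge 3: (16,16)→(18,27.5)  cross = 16·27.5 − 18·16 = 152.0000; (r_i+r_j)·cross = 34·152.0000 = 5168.0000
edge 4: (18,27.5)→(18,30.5)  cross = 18·30.5 − 18·27.5 = 54.0000; (r_i+r_j)·cross = 36·54.0000 = 1944.0000
edge 5: (18,30.5)→(17,37.5)  cross = 18·37.5 − 17·30.5 = 156.5000; (r_i+r_j)·cross = 35·156.5000 = 5477.5000
edge 6: (17,37.5)→(12.5,37)  cross = 17·37 − 12.5·37.5 = 160.2500; (r_i+r_j)·cross = 29.5·160.2500 = 4727.3750
edge 7: (12.5,37)→(9.5,36)  cross = 12.5·36 − 9.5·37 = 98.5000; (r_i+r_j)·cross = 22·98.5000 = 2167.0000
edge 8: (9.5,36)→(6.5,28)  cross = 9.5·28 − 6.5·36 = 32.0000; (r_i+r_j)·cross = 16·32.0000 = 512.0000
edge 9: (6.5,28)→(0.5,4.5)  cross = 6.5·4.5 − 0.5·28 = 15.2500; (r_i+r_j)·cross = 7·15.2500 = 106.7500
Σcross = 684.5000 → A = |Σcross|/2 = 342.2500 mm²
Σ(r_i+r_j)·cross = 21282.8750 → first moment M = |Σ|/6 = 3547.1458
R_c = M/A = 3547.1458/342.2500 = 10.3642 mm
θ = 116° = 2.024582 rad
V = θ·R_c·A = 2.024582·10.3642·342.2500 = 7181.487 mm³

Volume = 7181.487 mm³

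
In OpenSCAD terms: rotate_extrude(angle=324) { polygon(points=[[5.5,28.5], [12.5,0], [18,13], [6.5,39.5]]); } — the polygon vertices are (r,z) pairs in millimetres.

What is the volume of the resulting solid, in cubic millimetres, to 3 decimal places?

Profile (r,z), 4 vertices: (5.5,28.5) (12.5,0) (18,13) (6.5,39.5)
edge 0: (5.5,28.5)→(12.5,0)  cross = 5.5·0 − 12.5·28.5 = -356.2500; (r_i+r_j)·cross = 18·-356.2500 = -6412.5000
edge 1: (12.5,0)→(18,13)  cross = 12.5·13 − 18·0 = 162.5000; (r_i+r_j)·cross = 30.5·162.5000 = 4956.2500
edge 2: (18,13)→(6.5,39.5)  cross = 18·39.5 − 6.5·13 = 626.5000; (r_i+r_j)·cross = 24.5·626.5000 = 15349.2500
edge 3: (6.5,39.5)→(5.5,28.5)  cross = 6.5·28.5 − 5.5·39.5 = -32.0000; (r_i+r_j)·cross = 12·-32.0000 = -384.0000
Σcross = 400.7500 → A = |Σcross|/2 = 200.3750 mm²
Σ(r_i+r_j)·cross = 13509.0000 → first moment M = |Σ|/6 = 2251.5000
R_c = M/A = 2251.5000/200.3750 = 11.2364 mm
θ = 324° = 5.654867 rad
V = θ·R_c·A = 5.654867·11.2364·200.3750 = 12731.933 mm³

Volume = 12731.933 mm³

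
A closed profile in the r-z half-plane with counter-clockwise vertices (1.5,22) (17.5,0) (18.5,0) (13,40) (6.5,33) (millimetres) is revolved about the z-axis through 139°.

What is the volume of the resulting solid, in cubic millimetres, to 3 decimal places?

Profile (r,z), 5 vertices: (1.5,22) (17.5,0) (18.5,0) (13,40) (6.5,33)
edge 0: (1.5,22)→(17.5,0)  cross = 1.5·0 − 17.5·22 = -385.0000; (r_i+r_j)·cross = 19·-385.0000 = -7315.0000
edge 1: (17.5,0)→(18.5,0)  cross = 17.5·0 − 18.5·0 = 0.0000; (r_i+r_j)·cross = 36·0.0000 = 0.0000
edge 2: (18.5,0)→(13,40)  cross = 18.5·40 − 13·0 = 740.0000; (r_i+r_j)·cross = 31.5·740.0000 = 23310.0000
edge 3: (13,40)→(6.5,33)  cross = 13·33 − 6.5·40 = 169.0000; (r_i+r_j)·cross = 19.5·169.0000 = 3295.5000
edge 4: (6.5,33)→(1.5,22)  cross = 6.5·22 − 1.5·33 = 93.5000; (r_i+r_j)·cross = 8·93.5000 = 748.0000
Σcross = 617.5000 → A = |Σcross|/2 = 308.7500 mm²
Σ(r_i+r_j)·cross = 20038.5000 → first moment M = |Σ|/6 = 3339.7500
R_c = M/A = 3339.7500/308.7500 = 10.8170 mm
θ = 139° = 2.426008 rad
V = θ·R_c·A = 2.426008·10.8170·308.7500 = 8102.259 mm³

Volume = 8102.259 mm³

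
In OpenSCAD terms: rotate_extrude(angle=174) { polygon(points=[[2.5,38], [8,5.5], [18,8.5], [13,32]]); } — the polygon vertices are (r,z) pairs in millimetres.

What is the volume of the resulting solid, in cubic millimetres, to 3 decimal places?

Volume = 8601.373 mm³

Profile (r,z), 4 vertices: (2.5,38) (8,5.5) (18,8.5) (13,32)
edge 0: (2.5,38)→(8,5.5)  cross = 2.5·5.5 − 8·38 = -290.2500; (r_i+r_j)·cross = 10.5·-290.2500 = -3047.6250
edge 1: (8,5.5)→(18,8.5)  cross = 8·8.5 − 18·5.5 = -31.0000; (r_i+r_j)·cross = 26·-31.0000 = -806.0000
edge 2: (18,8.5)→(13,32)  cross = 18·32 − 13·8.5 = 465.5000; (r_i+r_j)·cross = 31·465.5000 = 14430.5000
edge 3: (13,32)→(2.5,38)  cross = 13·38 − 2.5·32 = 414.0000; (r_i+r_j)·cross = 15.5·414.0000 = 6417.0000
Σcross = 558.2500 → A = |Σcross|/2 = 279.1250 mm²
Σ(r_i+r_j)·cross = 16993.8750 → first moment M = |Σ|/6 = 2832.3125
R_c = M/A = 2832.3125/279.1250 = 10.1471 mm
θ = 174° = 3.036873 rad
V = θ·R_c·A = 3.036873·10.1471·279.1250 = 8601.373 mm³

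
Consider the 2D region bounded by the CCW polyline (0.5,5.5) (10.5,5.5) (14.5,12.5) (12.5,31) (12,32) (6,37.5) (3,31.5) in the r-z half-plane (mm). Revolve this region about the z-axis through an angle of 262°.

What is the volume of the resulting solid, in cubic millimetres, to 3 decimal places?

Profile (r,z), 7 vertices: (0.5,5.5) (10.5,5.5) (14.5,12.5) (12.5,31) (12,32) (6,37.5) (3,31.5)
edge 0: (0.5,5.5)→(10.5,5.5)  cross = 0.5·5.5 − 10.5·5.5 = -55.0000; (r_i+r_j)·cross = 11·-55.0000 = -605.0000
edge 1: (10.5,5.5)→(14.5,12.5)  cross = 10.5·12.5 − 14.5·5.5 = 51.5000; (r_i+r_j)·cross = 25·51.5000 = 1287.5000
edge 2: (14.5,12.5)→(12.5,31)  cross = 14.5·31 − 12.5·12.5 = 293.2500; (r_i+r_j)·cross = 27·293.2500 = 7917.7500
edge 3: (12.5,31)→(12,32)  cross = 12.5·32 − 12·31 = 28.0000; (r_i+r_j)·cross = 24.5·28.0000 = 686.0000
edge 4: (12,32)→(6,37.5)  cross = 12·37.5 − 6·32 = 258.0000; (r_i+r_j)·cross = 18·258.0000 = 4644.0000
edge 5: (6,37.5)→(3,31.5)  cross = 6·31.5 − 3·37.5 = 76.5000; (r_i+r_j)·cross = 9·76.5000 = 688.5000
edge 6: (3,31.5)→(0.5,5.5)  cross = 3·5.5 − 0.5·31.5 = 0.7500; (r_i+r_j)·cross = 3.5·0.7500 = 2.6250
Σcross = 653.0000 → A = |Σcross|/2 = 326.5000 mm²
Σ(r_i+r_j)·cross = 14621.3750 → first moment M = |Σ|/6 = 2436.8958
R_c = M/A = 2436.8958/326.5000 = 7.4637 mm
θ = 262° = 4.572763 rad
V = θ·R_c·A = 4.572763·7.4637·326.5000 = 11143.346 mm³

Volume = 11143.346 mm³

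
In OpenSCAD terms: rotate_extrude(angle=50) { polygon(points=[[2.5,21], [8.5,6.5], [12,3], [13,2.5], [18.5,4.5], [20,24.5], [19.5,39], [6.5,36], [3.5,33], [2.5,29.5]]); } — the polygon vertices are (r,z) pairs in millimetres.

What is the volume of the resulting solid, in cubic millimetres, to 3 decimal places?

Volume = 5205.172 mm³

Profile (r,z), 10 vertices: (2.5,21) (8.5,6.5) (12,3) (13,2.5) (18.5,4.5) (20,24.5) (19.5,39) (6.5,36) (3.5,33) (2.5,29.5)
edge 0: (2.5,21)→(8.5,6.5)  cross = 2.5·6.5 − 8.5·21 = -162.2500; (r_i+r_j)·cross = 11·-162.2500 = -1784.7500
edge 1: (8.5,6.5)→(12,3)  cross = 8.5·3 − 12·6.5 = -52.5000; (r_i+r_j)·cross = 20.5·-52.5000 = -1076.2500
edge 2: (12,3)→(13,2.5)  cross = 12·2.5 − 13·3 = -9.0000; (r_i+r_j)·cross = 25·-9.0000 = -225.0000
edge 3: (13,2.5)→(18.5,4.5)  cross = 13·4.5 − 18.5·2.5 = 12.2500; (r_i+r_j)·cross = 31.5·12.2500 = 385.8750
edge 4: (18.5,4.5)→(20,24.5)  cross = 18.5·24.5 − 20·4.5 = 363.2500; (r_i+r_j)·cross = 38.5·363.2500 = 13985.1250
edge 5: (20,24.5)→(19.5,39)  cross = 20·39 − 19.5·24.5 = 302.2500; (r_i+r_j)·cross = 39.5·302.2500 = 11938.8750
edge 6: (19.5,39)→(6.5,36)  cross = 19.5·36 − 6.5·39 = 448.5000; (r_i+r_j)·cross = 26·448.5000 = 11661.0000
edge 7: (6.5,36)→(3.5,33)  cross = 6.5·33 − 3.5·36 = 88.5000; (r_i+r_j)·cross = 10·88.5000 = 885.0000
edge 8: (3.5,33)→(2.5,29.5)  cross = 3.5·29.5 − 2.5·33 = 20.7500; (r_i+r_j)·cross = 6·20.7500 = 124.5000
edge 9: (2.5,29.5)→(2.5,21)  cross = 2.5·21 − 2.5·29.5 = -21.2500; (r_i+r_j)·cross = 5·-21.2500 = -106.2500
Σcross = 990.5000 → A = |Σcross|/2 = 495.2500 mm²
Σ(r_i+r_j)·cross = 35788.1250 → first moment M = |Σ|/6 = 5964.6875
R_c = M/A = 5964.6875/495.2500 = 12.0438 mm
θ = 50° = 0.872665 rad
V = θ·R_c·A = 0.872665·12.0438·495.2500 = 5205.172 mm³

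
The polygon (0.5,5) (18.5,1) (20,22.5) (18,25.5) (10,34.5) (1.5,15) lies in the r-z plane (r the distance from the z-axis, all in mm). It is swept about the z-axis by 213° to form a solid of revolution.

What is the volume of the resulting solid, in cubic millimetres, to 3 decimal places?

Profile (r,z), 6 vertices: (0.5,5) (18.5,1) (20,22.5) (18,25.5) (10,34.5) (1.5,15)
edge 0: (0.5,5)→(18.5,1)  cross = 0.5·1 − 18.5·5 = -92.0000; (r_i+r_j)·cross = 19·-92.0000 = -1748.0000
edge 1: (18.5,1)→(20,22.5)  cross = 18.5·22.5 − 20·1 = 396.2500; (r_i+r_j)·cross = 38.5·396.2500 = 15255.6250
edge 2: (20,22.5)→(18,25.5)  cross = 20·25.5 − 18·22.5 = 105.0000; (r_i+r_j)·cross = 38·105.0000 = 3990.0000
edge 3: (18,25.5)→(10,34.5)  cross = 18·34.5 − 10·25.5 = 366.0000; (r_i+r_j)·cross = 28·366.0000 = 10248.0000
edge 4: (10,34.5)→(1.5,15)  cross = 10·15 − 1.5·34.5 = 98.2500; (r_i+r_j)·cross = 11.5·98.2500 = 1129.8750
edge 5: (1.5,15)→(0.5,5)  cross = 1.5·5 − 0.5·15 = 0.0000; (r_i+r_j)·cross = 2·0.0000 = 0.0000
Σcross = 873.5000 → A = |Σcross|/2 = 436.7500 mm²
Σ(r_i+r_j)·cross = 28875.5000 → first moment M = |Σ|/6 = 4812.5833
R_c = M/A = 4812.5833/436.7500 = 11.0191 mm
θ = 213° = 3.717551 rad
V = θ·R_c·A = 3.717551·11.0191·436.7500 = 17891.025 mm³

Volume = 17891.025 mm³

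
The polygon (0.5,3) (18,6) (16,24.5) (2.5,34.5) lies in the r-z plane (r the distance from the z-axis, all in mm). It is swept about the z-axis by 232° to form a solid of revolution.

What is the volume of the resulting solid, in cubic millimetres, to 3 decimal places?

Volume = 13386.620 mm³

Profile (r,z), 4 vertices: (0.5,3) (18,6) (16,24.5) (2.5,34.5)
edge 0: (0.5,3)→(18,6)  cross = 0.5·6 − 18·3 = -51.0000; (r_i+r_j)·cross = 18.5·-51.0000 = -943.5000
edge 1: (18,6)→(16,24.5)  cross = 18·24.5 − 16·6 = 345.0000; (r_i+r_j)·cross = 34·345.0000 = 11730.0000
edge 2: (16,24.5)→(2.5,34.5)  cross = 16·34.5 − 2.5·24.5 = 490.7500; (r_i+r_j)·cross = 18.5·490.7500 = 9078.8750
edge 3: (2.5,34.5)→(0.5,3)  cross = 2.5·3 − 0.5·34.5 = -9.7500; (r_i+r_j)·cross = 3·-9.7500 = -29.2500
Σcross = 775.0000 → A = |Σcross|/2 = 387.5000 mm²
Σ(r_i+r_j)·cross = 19836.1250 → first moment M = |Σ|/6 = 3306.0208
R_c = M/A = 3306.0208/387.5000 = 8.5317 mm
θ = 232° = 4.049164 rad
V = θ·R_c·A = 4.049164·8.5317·387.5000 = 13386.620 mm³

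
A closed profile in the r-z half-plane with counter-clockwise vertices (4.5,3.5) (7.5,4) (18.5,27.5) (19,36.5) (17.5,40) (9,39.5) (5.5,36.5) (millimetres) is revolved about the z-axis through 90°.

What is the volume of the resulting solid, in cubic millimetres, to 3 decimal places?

Profile (r,z), 7 vertices: (4.5,3.5) (7.5,4) (18.5,27.5) (19,36.5) (17.5,40) (9,39.5) (5.5,36.5)
edge 0: (4.5,3.5)→(7.5,4)  cross = 4.5·4 − 7.5·3.5 = -8.2500; (r_i+r_j)·cross = 12·-8.2500 = -99.0000
edge 1: (7.5,4)→(18.5,27.5)  cross = 7.5·27.5 − 18.5·4 = 132.2500; (r_i+r_j)·cross = 26·132.2500 = 3438.5000
edge 2: (18.5,27.5)→(19,36.5)  cross = 18.5·36.5 − 19·27.5 = 152.7500; (r_i+r_j)·cross = 37.5·152.7500 = 5728.1250
edge 3: (19,36.5)→(17.5,40)  cross = 19·40 − 17.5·36.5 = 121.2500; (r_i+r_j)·cross = 36.5·121.2500 = 4425.6250
edge 4: (17.5,40)→(9,39.5)  cross = 17.5·39.5 − 9·40 = 331.2500; (r_i+r_j)·cross = 26.5·331.2500 = 8778.1250
edge 5: (9,39.5)→(5.5,36.5)  cross = 9·36.5 − 5.5·39.5 = 111.2500; (r_i+r_j)·cross = 14.5·111.2500 = 1613.1250
edge 6: (5.5,36.5)→(4.5,3.5)  cross = 5.5·3.5 − 4.5·36.5 = -145.0000; (r_i+r_j)·cross = 10·-145.0000 = -1450.0000
Σcross = 695.5000 → A = |Σcross|/2 = 347.7500 mm²
Σ(r_i+r_j)·cross = 22434.5000 → first moment M = |Σ|/6 = 3739.0833
R_c = M/A = 3739.0833/347.7500 = 10.7522 mm
θ = 90° = 1.570796 rad
V = θ·R_c·A = 1.570796·10.7522·347.7500 = 5873.338 mm³

Volume = 5873.338 mm³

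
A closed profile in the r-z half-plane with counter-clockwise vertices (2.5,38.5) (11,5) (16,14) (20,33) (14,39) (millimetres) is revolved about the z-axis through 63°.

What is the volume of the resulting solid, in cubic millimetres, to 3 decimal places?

Profile (r,z), 5 vertices: (2.5,38.5) (11,5) (16,14) (20,33) (14,39)
edge 0: (2.5,38.5)→(11,5)  cross = 2.5·5 − 11·38.5 = -411.0000; (r_i+r_j)·cross = 13.5·-411.0000 = -5548.5000
edge 1: (11,5)→(16,14)  cross = 11·14 − 16·5 = 74.0000; (r_i+r_j)·cross = 27·74.0000 = 1998.0000
edge 2: (16,14)→(20,33)  cross = 16·33 − 20·14 = 248.0000; (r_i+r_j)·cross = 36·248.0000 = 8928.0000
edge 3: (20,33)→(14,39)  cross = 20·39 − 14·33 = 318.0000; (r_i+r_j)·cross = 34·318.0000 = 10812.0000
edge 4: (14,39)→(2.5,38.5)  cross = 14·38.5 − 2.5·39 = 441.5000; (r_i+r_j)·cross = 16.5·441.5000 = 7284.7500
Σcross = 670.5000 → A = |Σcross|/2 = 335.2500 mm²
Σ(r_i+r_j)·cross = 23474.2500 → first moment M = |Σ|/6 = 3912.3750
R_c = M/A = 3912.3750/335.2500 = 11.6700 mm
θ = 63° = 1.099557 rad
V = θ·R_c·A = 1.099557·11.6700·335.2500 = 4301.881 mm³

Volume = 4301.881 mm³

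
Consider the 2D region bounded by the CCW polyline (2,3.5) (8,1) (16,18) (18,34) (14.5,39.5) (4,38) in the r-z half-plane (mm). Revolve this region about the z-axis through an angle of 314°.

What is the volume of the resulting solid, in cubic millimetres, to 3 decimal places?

Volume = 22172.974 mm³

Profile (r,z), 6 vertices: (2,3.5) (8,1) (16,18) (18,34) (14.5,39.5) (4,38)
edge 0: (2,3.5)→(8,1)  cross = 2·1 − 8·3.5 = -26.0000; (r_i+r_j)·cross = 10·-26.0000 = -260.0000
edge 1: (8,1)→(16,18)  cross = 8·18 − 16·1 = 128.0000; (r_i+r_j)·cross = 24·128.0000 = 3072.0000
edge 2: (16,18)→(18,34)  cross = 16·34 − 18·18 = 220.0000; (r_i+r_j)·cross = 34·220.0000 = 7480.0000
edge 3: (18,34)→(14.5,39.5)  cross = 18·39.5 − 14.5·34 = 218.0000; (r_i+r_j)·cross = 32.5·218.0000 = 7085.0000
edge 4: (14.5,39.5)→(4,38)  cross = 14.5·38 − 4·39.5 = 393.0000; (r_i+r_j)·cross = 18.5·393.0000 = 7270.5000
edge 5: (4,38)→(2,3.5)  cross = 4·3.5 − 2·38 = -62.0000; (r_i+r_j)·cross = 6·-62.0000 = -372.0000
Σcross = 871.0000 → A = |Σcross|/2 = 435.5000 mm²
Σ(r_i+r_j)·cross = 24275.5000 → first moment M = |Σ|/6 = 4045.9167
R_c = M/A = 4045.9167/435.5000 = 9.2903 mm
θ = 314° = 5.480334 rad
V = θ·R_c·A = 5.480334·9.2903·435.5000 = 22172.974 mm³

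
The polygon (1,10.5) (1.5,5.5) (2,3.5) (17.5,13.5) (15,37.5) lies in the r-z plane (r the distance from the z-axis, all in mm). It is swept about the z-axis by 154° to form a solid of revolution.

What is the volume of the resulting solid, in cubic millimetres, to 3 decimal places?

Profile (r,z), 5 vertices: (1,10.5) (1.5,5.5) (2,3.5) (17.5,13.5) (15,37.5)
edge 0: (1,10.5)→(1.5,5.5)  cross = 1·5.5 − 1.5·10.5 = -10.2500; (r_i+r_j)·cross = 2.5·-10.2500 = -25.6250
edge 1: (1.5,5.5)→(2,3.5)  cross = 1.5·3.5 − 2·5.5 = -5.7500; (r_i+r_j)·cross = 3.5·-5.7500 = -20.1250
edge 2: (2,3.5)→(17.5,13.5)  cross = 2·13.5 − 17.5·3.5 = -34.2500; (r_i+r_j)·cross = 19.5·-34.2500 = -667.8750
edge 3: (17.5,13.5)→(15,37.5)  cross = 17.5·37.5 − 15·13.5 = 453.7500; (r_i+r_j)·cross = 32.5·453.7500 = 14746.8750
edge 4: (15,37.5)→(1,10.5)  cross = 15·10.5 − 1·37.5 = 120.0000; (r_i+r_j)·cross = 16·120.0000 = 1920.0000
Σcross = 523.5000 → A = |Σcross|/2 = 261.7500 mm²
Σ(r_i+r_j)·cross = 15953.2500 → first moment M = |Σ|/6 = 2658.8750
R_c = M/A = 2658.8750/261.7500 = 10.1581 mm
θ = 154° = 2.687807 rad
V = θ·R_c·A = 2.687807·10.1581·261.7500 = 7146.543 mm³

Volume = 7146.543 mm³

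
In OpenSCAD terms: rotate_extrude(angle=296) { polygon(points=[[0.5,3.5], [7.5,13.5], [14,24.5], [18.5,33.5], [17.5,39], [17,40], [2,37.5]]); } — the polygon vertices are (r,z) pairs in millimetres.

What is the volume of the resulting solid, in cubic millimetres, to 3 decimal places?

Profile (r,z), 7 vertices: (0.5,3.5) (7.5,13.5) (14,24.5) (18.5,33.5) (17.5,39) (17,40) (2,37.5)
edge 0: (0.5,3.5)→(7.5,13.5)  cross = 0.5·13.5 − 7.5·3.5 = -19.5000; (r_i+r_j)·cross = 8·-19.5000 = -156.0000
edge 1: (7.5,13.5)→(14,24.5)  cross = 7.5·24.5 − 14·13.5 = -5.2500; (r_i+r_j)·cross = 21.5·-5.2500 = -112.8750
edge 2: (14,24.5)→(18.5,33.5)  cross = 14·33.5 − 18.5·24.5 = 15.7500; (r_i+r_j)·cross = 32.5·15.7500 = 511.8750
edge 3: (18.5,33.5)→(17.5,39)  cross = 18.5·39 − 17.5·33.5 = 135.2500; (r_i+r_j)·cross = 36·135.2500 = 4869.0000
edge 4: (17.5,39)→(17,40)  cross = 17.5·40 − 17·39 = 37.0000; (r_i+r_j)·cross = 34.5·37.0000 = 1276.5000
edge 5: (17,40)→(2,37.5)  cross = 17·37.5 − 2·40 = 557.5000; (r_i+r_j)·cross = 19·557.5000 = 10592.5000
edge 6: (2,37.5)→(0.5,3.5)  cross = 2·3.5 − 0.5·37.5 = -11.7500; (r_i+r_j)·cross = 2.5·-11.7500 = -29.3750
Σcross = 709.0000 → A = |Σcross|/2 = 354.5000 mm²
Σ(r_i+r_j)·cross = 16951.6250 → first moment M = |Σ|/6 = 2825.2708
R_c = M/A = 2825.2708/354.5000 = 7.9697 mm
θ = 296° = 5.166175 rad
V = θ·R_c·A = 5.166175·7.9697·354.5000 = 14595.842 mm³

Volume = 14595.842 mm³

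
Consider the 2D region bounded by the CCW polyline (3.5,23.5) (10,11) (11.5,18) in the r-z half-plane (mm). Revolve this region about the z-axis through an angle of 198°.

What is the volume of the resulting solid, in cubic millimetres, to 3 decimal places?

Profile (r,z), 3 vertices: (3.5,23.5) (10,11) (11.5,18)
edge 0: (3.5,23.5)→(10,11)  cross = 3.5·11 − 10·23.5 = -196.5000; (r_i+r_j)·cross = 13.5·-196.5000 = -2652.7500
edge 1: (10,11)→(11.5,18)  cross = 10·18 − 11.5·11 = 53.5000; (r_i+r_j)·cross = 21.5·53.5000 = 1150.2500
edge 2: (11.5,18)→(3.5,23.5)  cross = 11.5·23.5 − 3.5·18 = 207.2500; (r_i+r_j)·cross = 15·207.2500 = 3108.7500
Σcross = 64.2500 → A = |Σcross|/2 = 32.1250 mm²
Σ(r_i+r_j)·cross = 1606.2500 → first moment M = |Σ|/6 = 267.7083
R_c = M/A = 267.7083/32.1250 = 8.3333 mm
θ = 198° = 3.455752 rad
V = θ·R_c·A = 3.455752·8.3333·32.1250 = 925.134 mm³

Volume = 925.134 mm³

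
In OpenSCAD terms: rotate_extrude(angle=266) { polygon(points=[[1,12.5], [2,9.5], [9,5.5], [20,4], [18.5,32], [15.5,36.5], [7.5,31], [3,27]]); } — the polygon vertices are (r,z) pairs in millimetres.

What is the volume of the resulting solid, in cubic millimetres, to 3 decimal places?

Profile (r,z), 8 vertices: (1,12.5) (2,9.5) (9,5.5) (20,4) (18.5,32) (15.5,36.5) (7.5,31) (3,27)
edge 0: (1,12.5)→(2,9.5)  cross = 1·9.5 − 2·12.5 = -15.5000; (r_i+r_j)·cross = 3·-15.5000 = -46.5000
edge 1: (2,9.5)→(9,5.5)  cross = 2·5.5 − 9·9.5 = -74.5000; (r_i+r_j)·cross = 11·-74.5000 = -819.5000
edge 2: (9,5.5)→(20,4)  cross = 9·4 − 20·5.5 = -74.0000; (r_i+r_j)·cross = 29·-74.0000 = -2146.0000
edge 3: (20,4)→(18.5,32)  cross = 20·32 − 18.5·4 = 566.0000; (r_i+r_j)·cross = 38.5·566.0000 = 21791.0000
edge 4: (18.5,32)→(15.5,36.5)  cross = 18.5·36.5 − 15.5·32 = 179.2500; (r_i+r_j)·cross = 34·179.2500 = 6094.5000
edge 5: (15.5,36.5)→(7.5,31)  cross = 15.5·31 − 7.5·36.5 = 206.7500; (r_i+r_j)·cross = 23·206.7500 = 4755.2500
edge 6: (7.5,31)→(3,27)  cross = 7.5·27 − 3·31 = 109.5000; (r_i+r_j)·cross = 10.5·109.5000 = 1149.7500
edge 7: (3,27)→(1,12.5)  cross = 3·12.5 − 1·27 = 10.5000; (r_i+r_j)·cross = 4·10.5000 = 42.0000
Σcross = 908.0000 → A = |Σcross|/2 = 454.0000 mm²
Σ(r_i+r_j)·cross = 30820.5000 → first moment M = |Σ|/6 = 5136.7500
R_c = M/A = 5136.7500/454.0000 = 11.3144 mm
θ = 266° = 4.642576 rad
V = θ·R_c·A = 4.642576·11.3144·454.0000 = 23847.751 mm³

Volume = 23847.751 mm³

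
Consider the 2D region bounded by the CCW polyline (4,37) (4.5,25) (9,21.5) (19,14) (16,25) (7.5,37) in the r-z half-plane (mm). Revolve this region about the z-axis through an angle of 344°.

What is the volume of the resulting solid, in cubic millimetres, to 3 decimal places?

Volume = 9579.650 mm³

Profile (r,z), 6 vertices: (4,37) (4.5,25) (9,21.5) (19,14) (16,25) (7.5,37)
edge 0: (4,37)→(4.5,25)  cross = 4·25 − 4.5·37 = -66.5000; (r_i+r_j)·cross = 8.5·-66.5000 = -565.2500
edge 1: (4.5,25)→(9,21.5)  cross = 4.5·21.5 − 9·25 = -128.2500; (r_i+r_j)·cross = 13.5·-128.2500 = -1731.3750
edge 2: (9,21.5)→(19,14)  cross = 9·14 − 19·21.5 = -282.5000; (r_i+r_j)·cross = 28·-282.5000 = -7910.0000
edge 3: (19,14)→(16,25)  cross = 19·25 − 16·14 = 251.0000; (r_i+r_j)·cross = 35·251.0000 = 8785.0000
edge 4: (16,25)→(7.5,37)  cross = 16·37 − 7.5·25 = 404.5000; (r_i+r_j)·cross = 23.5·404.5000 = 9505.7500
edge 5: (7.5,37)→(4,37)  cross = 7.5·37 − 4·37 = 129.5000; (r_i+r_j)·cross = 11.5·129.5000 = 1489.2500
Σcross = 307.7500 → A = |Σcross|/2 = 153.8750 mm²
Σ(r_i+r_j)·cross = 9573.3750 → first moment M = |Σ|/6 = 1595.5625
R_c = M/A = 1595.5625/153.8750 = 10.3692 mm
θ = 344° = 6.003933 rad
V = θ·R_c·A = 6.003933·10.3692·153.8750 = 9579.650 mm³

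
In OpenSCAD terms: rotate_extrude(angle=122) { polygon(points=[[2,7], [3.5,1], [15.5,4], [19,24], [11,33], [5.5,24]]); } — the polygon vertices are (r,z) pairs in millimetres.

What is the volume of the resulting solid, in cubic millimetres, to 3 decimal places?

Volume = 7892.523 mm³

Profile (r,z), 6 vertices: (2,7) (3.5,1) (15.5,4) (19,24) (11,33) (5.5,24)
edge 0: (2,7)→(3.5,1)  cross = 2·1 − 3.5·7 = -22.5000; (r_i+r_j)·cross = 5.5·-22.5000 = -123.7500
edge 1: (3.5,1)→(15.5,4)  cross = 3.5·4 − 15.5·1 = -1.5000; (r_i+r_j)·cross = 19·-1.5000 = -28.5000
edge 2: (15.5,4)→(19,24)  cross = 15.5·24 − 19·4 = 296.0000; (r_i+r_j)·cross = 34.5·296.0000 = 10212.0000
edge 3: (19,24)→(11,33)  cross = 19·33 − 11·24 = 363.0000; (r_i+r_j)·cross = 30·363.0000 = 10890.0000
edge 4: (11,33)→(5.5,24)  cross = 11·24 − 5.5·33 = 82.5000; (r_i+r_j)·cross = 16.5·82.5000 = 1361.2500
edge 5: (5.5,24)→(2,7)  cross = 5.5·7 − 2·24 = -9.5000; (r_i+r_j)·cross = 7.5·-9.5000 = -71.2500
Σcross = 708.0000 → A = |Σcross|/2 = 354.0000 mm²
Σ(r_i+r_j)·cross = 22239.7500 → first moment M = |Σ|/6 = 3706.6250
R_c = M/A = 3706.6250/354.0000 = 10.4707 mm
θ = 122° = 2.129302 rad
V = θ·R_c·A = 2.129302·10.4707·354.0000 = 7892.523 mm³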